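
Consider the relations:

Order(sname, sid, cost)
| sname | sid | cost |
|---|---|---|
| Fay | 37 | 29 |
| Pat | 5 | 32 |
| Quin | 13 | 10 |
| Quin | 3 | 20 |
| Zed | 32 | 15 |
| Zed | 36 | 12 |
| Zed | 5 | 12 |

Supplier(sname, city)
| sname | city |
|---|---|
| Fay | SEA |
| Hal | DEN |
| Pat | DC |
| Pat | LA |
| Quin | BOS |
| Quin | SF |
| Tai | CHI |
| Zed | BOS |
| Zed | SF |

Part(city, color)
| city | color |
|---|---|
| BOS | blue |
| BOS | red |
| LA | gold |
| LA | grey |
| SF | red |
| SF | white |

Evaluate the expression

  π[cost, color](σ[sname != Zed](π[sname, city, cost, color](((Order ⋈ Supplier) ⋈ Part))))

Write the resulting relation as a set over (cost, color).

Joining Order and Supplier on sname yields {(Fay, 37, 29, SEA), (Pat, 5, 32, DC), (Pat, 5, 32, LA), (Quin, 13, 10, BOS), (Quin, 13, 10, SF), (Quin, 3, 20, BOS), (Quin, 3, 20, SF), (Zed, 32, 15, BOS), (Zed, 32, 15, SF), (Zed, 36, 12, BOS), (Zed, 36, 12, SF), (Zed, 5, 12, BOS), (Zed, 5, 12, SF)}.
Joining (Order ⋈ Supplier) and Part on city yields {(Pat, 5, 32, LA, gold), (Pat, 5, 32, LA, grey), (Quin, 13, 10, BOS, blue), (Quin, 13, 10, BOS, red), (Quin, 13, 10, SF, red), (Quin, 13, 10, SF, white), (Quin, 3, 20, BOS, blue), (Quin, 3, 20, BOS, red), (Quin, 3, 20, SF, red), (Quin, 3, 20, SF, white), (Zed, 32, 15, BOS, blue), (Zed, 32, 15, BOS, red), (Zed, 32, 15, SF, red), (Zed, 32, 15, SF, white), (Zed, 36, 12, BOS, blue), (Zed, 36, 12, BOS, red), (Zed, 36, 12, SF, red), (Zed, 36, 12, SF, white), (Zed, 5, 12, BOS, blue), (Zed, 5, 12, BOS, red), (Zed, 5, 12, SF, red), (Zed, 5, 12, SF, white)}.
π[sname, city, cost, color]: project onto (sname, city, cost, color) (4 duplicate(s) eliminated) → {(Pat, LA, 32, gold), (Pat, LA, 32, grey), (Quin, BOS, 10, blue), (Quin, BOS, 10, red), (Quin, BOS, 20, blue), (Quin, BOS, 20, red), (Quin, SF, 10, red), (Quin, SF, 10, white), (Quin, SF, 20, red), (Quin, SF, 20, white), (Zed, BOS, 12, blue), (Zed, BOS, 12, red), (Zed, BOS, 15, blue), (Zed, BOS, 15, red), (Zed, SF, 12, red), (Zed, SF, 12, white), (Zed, SF, 15, red), (Zed, SF, 15, white)}
σ[sname != Zed]: keep tuples satisfying sname != Zed → {(Pat, LA, 32, gold), (Pat, LA, 32, grey), (Quin, BOS, 10, blue), (Quin, BOS, 10, red), (Quin, BOS, 20, blue), (Quin, BOS, 20, red), (Quin, SF, 10, red), (Quin, SF, 10, white), (Quin, SF, 20, red), (Quin, SF, 20, white)}
π[cost, color]: project onto (cost, color) (2 duplicate(s) eliminated) → {(10, blue), (10, red), (10, white), (20, blue), (20, red), (20, white), (32, gold), (32, grey)}

{(10, blue), (10, red), (10, white), (20, blue), (20, red), (20, white), (32, gold), (32, grey)}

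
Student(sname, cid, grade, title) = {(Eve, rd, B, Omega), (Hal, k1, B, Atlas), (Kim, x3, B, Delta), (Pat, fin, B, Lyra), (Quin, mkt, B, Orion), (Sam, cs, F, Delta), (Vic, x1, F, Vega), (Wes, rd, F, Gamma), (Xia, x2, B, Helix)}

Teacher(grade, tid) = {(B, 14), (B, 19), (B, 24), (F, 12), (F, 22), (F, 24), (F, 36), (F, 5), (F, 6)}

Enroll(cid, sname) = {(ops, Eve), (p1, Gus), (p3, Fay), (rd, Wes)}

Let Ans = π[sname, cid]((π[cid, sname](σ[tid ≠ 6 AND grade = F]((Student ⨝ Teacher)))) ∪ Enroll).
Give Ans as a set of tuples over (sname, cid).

{(Eve, ops), (Fay, p3), (Gus, p1), (Sam, cs), (Vic, x1), (Wes, rd)}

Student ⋈ Teacher (natural join on grade): {(Eve, rd, B, Omega, 14), (Eve, rd, B, Omega, 19), (Eve, rd, B, Omega, 24), (Hal, k1, B, Atlas, 14), (Hal, k1, B, Atlas, 19), (Hal, k1, B, Atlas, 24), (Kim, x3, B, Delta, 14), (Kim, x3, B, Delta, 19), (Kim, x3, B, Delta, 24), (Pat, fin, B, Lyra, 14), (Pat, fin, B, Lyra, 19), (Pat, fin, B, Lyra, 24), (Quin, mkt, B, Orion, 14), (Quin, mkt, B, Orion, 19), (Quin, mkt, B, Orion, 24), (Sam, cs, F, Delta, 12), (Sam, cs, F, Delta, 22), (Sam, cs, F, Delta, 24), (Sam, cs, F, Delta, 36), (Sam, cs, F, Delta, 5), (Sam, cs, F, Delta, 6), (Vic, x1, F, Vega, 12), (Vic, x1, F, Vega, 22), (Vic, x1, F, Vega, 24), (Vic, x1, F, Vega, 36), (Vic, x1, F, Vega, 5), (Vic, x1, F, Vega, 6), (Wes, rd, F, Gamma, 12), (Wes, rd, F, Gamma, 22), (Wes, rd, F, Gamma, 24), (Wes, rd, F, Gamma, 36), (Wes, rd, F, Gamma, 5), (Wes, rd, F, Gamma, 6), (Xia, x2, B, Helix, 14), (Xia, x2, B, Helix, 19), (Xia, x2, B, Helix, 24)}
Filtering on tid ≠ 6 AND grade = F leaves {(Sam, cs, F, Delta, 12), (Sam, cs, F, Delta, 22), (Sam, cs, F, Delta, 24), (Sam, cs, F, Delta, 36), (Sam, cs, F, Delta, 5), (Vic, x1, F, Vega, 12), (Vic, x1, F, Vega, 22), (Vic, x1, F, Vega, 24), (Vic, x1, F, Vega, 36), (Vic, x1, F, Vega, 5), (Wes, rd, F, Gamma, 12), (Wes, rd, F, Gamma, 22), (Wes, rd, F, Gamma, 24), (Wes, rd, F, Gamma, 36), (Wes, rd, F, Gamma, 5)}.
π_{cid, sname} gives {(cs, Sam), (rd, Wes), (x1, Vic)} (12 duplicate(s) eliminated).
Union: {(cs, Sam), (rd, Wes), (x1, Vic)} with {(ops, Eve), (p1, Gus), (p3, Fay), (rd, Wes)} → {(cs, Sam), (ops, Eve), (p1, Gus), (p3, Fay), (rd, Wes), (x1, Vic)}
π_{sname, cid} gives {(Eve, ops), (Fay, p3), (Gus, p1), (Sam, cs), (Vic, x1), (Wes, rd)}.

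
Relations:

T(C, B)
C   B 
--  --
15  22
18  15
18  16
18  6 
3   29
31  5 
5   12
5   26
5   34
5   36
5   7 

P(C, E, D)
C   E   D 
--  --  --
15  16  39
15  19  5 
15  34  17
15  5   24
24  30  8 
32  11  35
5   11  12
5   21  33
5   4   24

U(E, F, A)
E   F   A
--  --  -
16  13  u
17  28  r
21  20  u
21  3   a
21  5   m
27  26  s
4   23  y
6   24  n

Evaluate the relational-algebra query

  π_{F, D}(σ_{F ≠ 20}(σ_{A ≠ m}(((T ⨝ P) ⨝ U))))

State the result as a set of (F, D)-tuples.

Natural join on C: {(15, 22, 16, 39), (15, 22, 19, 5), (15, 22, 34, 17), (15, 22, 5, 24), (5, 12, 11, 12), (5, 12, 21, 33), (5, 12, 4, 24), (5, 26, 11, 12), (5, 26, 21, 33), (5, 26, 4, 24), (5, 34, 11, 12), (5, 34, 21, 33), (5, 34, 4, 24), (5, 36, 11, 12), (5, 36, 21, 33), (5, 36, 4, 24), (5, 7, 11, 12), (5, 7, 21, 33), (5, 7, 4, 24)}
Natural join on E: {(15, 22, 16, 39, 13, u), (5, 12, 21, 33, 20, u), (5, 12, 21, 33, 3, a), (5, 12, 21, 33, 5, m), (5, 12, 4, 24, 23, y), (5, 26, 21, 33, 20, u), (5, 26, 21, 33, 3, a), (5, 26, 21, 33, 5, m), (5, 26, 4, 24, 23, y), (5, 34, 21, 33, 20, u), (5, 34, 21, 33, 3, a), (5, 34, 21, 33, 5, m), (5, 34, 4, 24, 23, y), (5, 36, 21, 33, 20, u), (5, 36, 21, 33, 3, a), (5, 36, 21, 33, 5, m), (5, 36, 4, 24, 23, y), (5, 7, 21, 33, 20, u), (5, 7, 21, 33, 3, a), (5, 7, 21, 33, 5, m), (5, 7, 4, 24, 23, y)}
Apply σ_{A ≠ m}; surviving tuples: {(15, 22, 16, 39, 13, u), (5, 12, 21, 33, 20, u), (5, 12, 21, 33, 3, a), (5, 12, 4, 24, 23, y), (5, 26, 21, 33, 20, u), (5, 26, 21, 33, 3, a), (5, 26, 4, 24, 23, y), (5, 34, 21, 33, 20, u), (5, 34, 21, 33, 3, a), (5, 34, 4, 24, 23, y), (5, 36, 21, 33, 20, u), (5, 36, 21, 33, 3, a), (5, 36, 4, 24, 23, y), (5, 7, 21, 33, 20, u), (5, 7, 21, 33, 3, a), (5, 7, 4, 24, 23, y)}
Apply σ_{F ≠ 20}; surviving tuples: {(15, 22, 16, 39, 13, u), (5, 12, 21, 33, 3, a), (5, 12, 4, 24, 23, y), (5, 26, 21, 33, 3, a), (5, 26, 4, 24, 23, y), (5, 34, 21, 33, 3, a), (5, 34, 4, 24, 23, y), (5, 36, 21, 33, 3, a), (5, 36, 4, 24, 23, y), (5, 7, 21, 33, 3, a), (5, 7, 4, 24, 23, y)}
Keep only column(s) F, D (8 duplicate(s) eliminated): {(13, 39), (23, 24), (3, 33)}

{(13, 39), (23, 24), (3, 33)}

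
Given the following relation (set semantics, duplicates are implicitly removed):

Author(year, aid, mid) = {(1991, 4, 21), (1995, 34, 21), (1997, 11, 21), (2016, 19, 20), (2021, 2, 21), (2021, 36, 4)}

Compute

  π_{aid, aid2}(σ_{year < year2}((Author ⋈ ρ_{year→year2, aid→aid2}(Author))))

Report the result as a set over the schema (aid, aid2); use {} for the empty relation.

ρ[year→year2, aid→aid2]: schema becomes (year2, aid2, mid); tuples unchanged.
Joining Author and ρ_{year→year2, aid→aid2}(Author) on mid yields {(1991, 4, 21, 1991, 4), (1991, 4, 21, 1995, 34), (1991, 4, 21, 1997, 11), (1991, 4, 21, 2021, 2), (1995, 34, 21, 1991, 4), (1995, 34, 21, 1995, 34), (1995, 34, 21, 1997, 11), (1995, 34, 21, 2021, 2), (1997, 11, 21, 1991, 4), (1997, 11, 21, 1995, 34), (1997, 11, 21, 1997, 11), (1997, 11, 21, 2021, 2), (2016, 19, 20, 2016, 19), (2021, 2, 21, 1991, 4), (2021, 2, 21, 1995, 34), (2021, 2, 21, 1997, 11), (2021, 2, 21, 2021, 2), (2021, 36, 4, 2021, 36)}.
Selection year < year2: {(1991, 4, 21, 1995, 34), (1991, 4, 21, 1997, 11), (1991, 4, 21, 2021, 2), (1995, 34, 21, 1997, 11), (1995, 34, 21, 2021, 2), (1997, 11, 21, 2021, 2)}
Keep only column(s) aid, aid2: {(11, 2), (34, 11), (34, 2), (4, 11), (4, 2), (4, 34)}

{(11, 2), (34, 11), (34, 2), (4, 11), (4, 2), (4, 34)}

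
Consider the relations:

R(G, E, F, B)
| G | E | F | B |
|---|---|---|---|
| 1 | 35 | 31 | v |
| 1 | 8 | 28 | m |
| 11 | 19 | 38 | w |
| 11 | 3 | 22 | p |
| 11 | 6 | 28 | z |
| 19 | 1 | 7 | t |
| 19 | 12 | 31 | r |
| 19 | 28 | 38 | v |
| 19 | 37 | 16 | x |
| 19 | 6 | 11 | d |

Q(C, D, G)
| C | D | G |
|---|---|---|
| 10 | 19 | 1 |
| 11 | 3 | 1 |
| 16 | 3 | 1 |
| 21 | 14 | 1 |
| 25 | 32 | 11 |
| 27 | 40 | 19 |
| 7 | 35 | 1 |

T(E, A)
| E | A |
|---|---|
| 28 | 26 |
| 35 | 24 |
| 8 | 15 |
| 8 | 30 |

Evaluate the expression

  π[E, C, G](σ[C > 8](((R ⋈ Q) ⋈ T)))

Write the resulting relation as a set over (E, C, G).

{(28, 27, 19), (35, 10, 1), (35, 11, 1), (35, 16, 1), (35, 21, 1), (8, 10, 1), (8, 11, 1), (8, 16, 1), (8, 21, 1)}

Natural join on G: {(1, 35, 31, v, 10, 19), (1, 35, 31, v, 11, 3), (1, 35, 31, v, 16, 3), (1, 35, 31, v, 21, 14), (1, 35, 31, v, 7, 35), (1, 8, 28, m, 10, 19), (1, 8, 28, m, 11, 3), (1, 8, 28, m, 16, 3), (1, 8, 28, m, 21, 14), (1, 8, 28, m, 7, 35), (11, 19, 38, w, 25, 32), (11, 3, 22, p, 25, 32), (11, 6, 28, z, 25, 32), (19, 1, 7, t, 27, 40), (19, 12, 31, r, 27, 40), (19, 28, 38, v, 27, 40), (19, 37, 16, x, 27, 40), (19, 6, 11, d, 27, 40)}
Natural join on E: {(1, 35, 31, v, 10, 19, 24), (1, 35, 31, v, 11, 3, 24), (1, 35, 31, v, 16, 3, 24), (1, 35, 31, v, 21, 14, 24), (1, 35, 31, v, 7, 35, 24), (1, 8, 28, m, 10, 19, 15), (1, 8, 28, m, 10, 19, 30), (1, 8, 28, m, 11, 3, 15), (1, 8, 28, m, 11, 3, 30), (1, 8, 28, m, 16, 3, 15), (1, 8, 28, m, 16, 3, 30), (1, 8, 28, m, 21, 14, 15), (1, 8, 28, m, 21, 14, 30), (1, 8, 28, m, 7, 35, 15), (1, 8, 28, m, 7, 35, 30), (19, 28, 38, v, 27, 40, 26)}
σ[C > 8]: keep tuples satisfying C > 8 → {(1, 35, 31, v, 10, 19, 24), (1, 35, 31, v, 11, 3, 24), (1, 35, 31, v, 16, 3, 24), (1, 35, 31, v, 21, 14, 24), (1, 8, 28, m, 10, 19, 15), (1, 8, 28, m, 10, 19, 30), (1, 8, 28, m, 11, 3, 15), (1, 8, 28, m, 11, 3, 30), (1, 8, 28, m, 16, 3, 15), (1, 8, 28, m, 16, 3, 30), (1, 8, 28, m, 21, 14, 15), (1, 8, 28, m, 21, 14, 30), (19, 28, 38, v, 27, 40, 26)}
Projecting to E, C, G (4 duplicate(s) eliminated): {(28, 27, 19), (35, 10, 1), (35, 11, 1), (35, 16, 1), (35, 21, 1), (8, 10, 1), (8, 11, 1), (8, 16, 1), (8, 21, 1)}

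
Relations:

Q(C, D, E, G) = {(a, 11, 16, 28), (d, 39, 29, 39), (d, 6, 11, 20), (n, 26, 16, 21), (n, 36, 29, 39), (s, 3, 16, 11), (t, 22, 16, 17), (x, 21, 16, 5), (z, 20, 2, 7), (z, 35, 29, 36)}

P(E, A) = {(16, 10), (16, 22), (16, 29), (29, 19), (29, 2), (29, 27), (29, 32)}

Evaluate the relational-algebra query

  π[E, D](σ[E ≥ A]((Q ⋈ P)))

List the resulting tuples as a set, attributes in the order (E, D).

{(16, 11), (16, 21), (16, 22), (16, 26), (16, 3), (29, 35), (29, 36), (29, 39)}

Q ⋈ P (natural join on E): {(a, 11, 16, 28, 10), (a, 11, 16, 28, 22), (a, 11, 16, 28, 29), (d, 39, 29, 39, 19), (d, 39, 29, 39, 2), (d, 39, 29, 39, 27), (d, 39, 29, 39, 32), (n, 26, 16, 21, 10), (n, 26, 16, 21, 22), (n, 26, 16, 21, 29), (n, 36, 29, 39, 19), (n, 36, 29, 39, 2), (n, 36, 29, 39, 27), (n, 36, 29, 39, 32), (s, 3, 16, 11, 10), (s, 3, 16, 11, 22), (s, 3, 16, 11, 29), (t, 22, 16, 17, 10), (t, 22, 16, 17, 22), (t, 22, 16, 17, 29), (x, 21, 16, 5, 10), (x, 21, 16, 5, 22), (x, 21, 16, 5, 29), (z, 35, 29, 36, 19), (z, 35, 29, 36, 2), (z, 35, 29, 36, 27), (z, 35, 29, 36, 32)}
Selection E ≥ A: {(a, 11, 16, 28, 10), (d, 39, 29, 39, 19), (d, 39, 29, 39, 2), (d, 39, 29, 39, 27), (n, 26, 16, 21, 10), (n, 36, 29, 39, 19), (n, 36, 29, 39, 2), (n, 36, 29, 39, 27), (s, 3, 16, 11, 10), (t, 22, 16, 17, 10), (x, 21, 16, 5, 10), (z, 35, 29, 36, 19), (z, 35, 29, 36, 2), (z, 35, 29, 36, 27)}
Projecting to E, D (6 duplicate(s) eliminated): {(16, 11), (16, 21), (16, 22), (16, 26), (16, 3), (29, 35), (29, 36), (29, 39)}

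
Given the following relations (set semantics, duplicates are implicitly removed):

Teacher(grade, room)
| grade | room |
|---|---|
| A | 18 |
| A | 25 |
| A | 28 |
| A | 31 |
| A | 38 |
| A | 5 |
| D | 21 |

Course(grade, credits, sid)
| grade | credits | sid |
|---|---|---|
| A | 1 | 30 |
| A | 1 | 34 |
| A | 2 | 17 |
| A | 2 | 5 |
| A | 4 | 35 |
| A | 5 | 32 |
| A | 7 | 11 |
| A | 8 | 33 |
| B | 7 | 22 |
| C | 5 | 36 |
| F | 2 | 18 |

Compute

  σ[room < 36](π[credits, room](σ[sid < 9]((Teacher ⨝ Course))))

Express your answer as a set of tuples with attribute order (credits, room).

Natural join on grade: {(A, 18, 1, 30), (A, 18, 1, 34), (A, 18, 2, 17), (A, 18, 2, 5), (A, 18, 4, 35), (A, 18, 5, 32), (A, 18, 7, 11), (A, 18, 8, 33), (A, 25, 1, 30), (A, 25, 1, 34), (A, 25, 2, 17), (A, 25, 2, 5), (A, 25, 4, 35), (A, 25, 5, 32), (A, 25, 7, 11), (A, 25, 8, 33), (A, 28, 1, 30), (A, 28, 1, 34), (A, 28, 2, 17), (A, 28, 2, 5), (A, 28, 4, 35), (A, 28, 5, 32), (A, 28, 7, 11), (A, 28, 8, 33), (A, 31, 1, 30), (A, 31, 1, 34), (A, 31, 2, 17), (A, 31, 2, 5), (A, 31, 4, 35), (A, 31, 5, 32), (A, 31, 7, 11), (A, 31, 8, 33), (A, 38, 1, 30), (A, 38, 1, 34), (A, 38, 2, 17), (A, 38, 2, 5), (A, 38, 4, 35), (A, 38, 5, 32), (A, 38, 7, 11), (A, 38, 8, 33), (A, 5, 1, 30), (A, 5, 1, 34), (A, 5, 2, 17), (A, 5, 2, 5), (A, 5, 4, 35), (A, 5, 5, 32), (A, 5, 7, 11), (A, 5, 8, 33)}
Filtering on sid < 9 leaves {(A, 18, 2, 5), (A, 25, 2, 5), (A, 28, 2, 5), (A, 31, 2, 5), (A, 38, 2, 5), (A, 5, 2, 5)}.
Projecting to credits, room: {(2, 18), (2, 25), (2, 28), (2, 31), (2, 38), (2, 5)}
Filtering on room < 36 leaves {(2, 18), (2, 25), (2, 28), (2, 31), (2, 5)}.

{(2, 18), (2, 25), (2, 28), (2, 31), (2, 5)}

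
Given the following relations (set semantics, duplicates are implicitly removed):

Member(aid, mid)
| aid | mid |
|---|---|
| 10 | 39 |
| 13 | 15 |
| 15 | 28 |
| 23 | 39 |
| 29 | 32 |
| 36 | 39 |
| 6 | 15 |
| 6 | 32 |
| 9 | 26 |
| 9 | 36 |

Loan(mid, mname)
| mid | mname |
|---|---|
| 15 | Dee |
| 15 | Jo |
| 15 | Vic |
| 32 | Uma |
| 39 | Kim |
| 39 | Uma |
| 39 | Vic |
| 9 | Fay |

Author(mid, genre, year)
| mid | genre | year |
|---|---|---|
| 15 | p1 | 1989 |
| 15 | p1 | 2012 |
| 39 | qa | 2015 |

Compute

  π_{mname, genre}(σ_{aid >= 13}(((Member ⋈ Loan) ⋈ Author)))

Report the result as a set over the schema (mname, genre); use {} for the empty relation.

{(Dee, p1), (Jo, p1), (Kim, qa), (Uma, qa), (Vic, p1), (Vic, qa)}

Member ⋈ Loan (natural join on mid): {(10, 39, Kim), (10, 39, Uma), (10, 39, Vic), (13, 15, Dee), (13, 15, Jo), (13, 15, Vic), (23, 39, Kim), (23, 39, Uma), (23, 39, Vic), (29, 32, Uma), (36, 39, Kim), (36, 39, Uma), (36, 39, Vic), (6, 15, Dee), (6, 15, Jo), (6, 15, Vic), (6, 32, Uma)}
(Member ⋈ Loan) ⋈ Author (natural join on mid): {(10, 39, Kim, qa, 2015), (10, 39, Uma, qa, 2015), (10, 39, Vic, qa, 2015), (13, 15, Dee, p1, 1989), (13, 15, Dee, p1, 2012), (13, 15, Jo, p1, 1989), (13, 15, Jo, p1, 2012), (13, 15, Vic, p1, 1989), (13, 15, Vic, p1, 2012), (23, 39, Kim, qa, 2015), (23, 39, Uma, qa, 2015), (23, 39, Vic, qa, 2015), (36, 39, Kim, qa, 2015), (36, 39, Uma, qa, 2015), (36, 39, Vic, qa, 2015), (6, 15, Dee, p1, 1989), (6, 15, Dee, p1, 2012), (6, 15, Jo, p1, 1989), (6, 15, Jo, p1, 2012), (6, 15, Vic, p1, 1989), (6, 15, Vic, p1, 2012)}
Filtering on aid >= 13 leaves {(13, 15, Dee, p1, 1989), (13, 15, Dee, p1, 2012), (13, 15, Jo, p1, 1989), (13, 15, Jo, p1, 2012), (13, 15, Vic, p1, 1989), (13, 15, Vic, p1, 2012), (23, 39, Kim, qa, 2015), (23, 39, Uma, qa, 2015), (23, 39, Vic, qa, 2015), (36, 39, Kim, qa, 2015), (36, 39, Uma, qa, 2015), (36, 39, Vic, qa, 2015)}.
Projecting to mname, genre (6 duplicate(s) eliminated): {(Dee, p1), (Jo, p1), (Kim, qa), (Uma, qa), (Vic, p1), (Vic, qa)}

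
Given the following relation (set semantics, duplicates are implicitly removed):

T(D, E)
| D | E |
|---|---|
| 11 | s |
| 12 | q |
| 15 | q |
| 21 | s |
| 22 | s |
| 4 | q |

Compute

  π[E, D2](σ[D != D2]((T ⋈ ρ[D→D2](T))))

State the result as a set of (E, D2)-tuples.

{(q, 12), (q, 15), (q, 4), (s, 11), (s, 21), (s, 22)}

ρ[D→D2]: schema becomes (D2, E); tuples unchanged.
Joining T and ρ[D→D2](T) on E yields {(11, s, 11), (11, s, 21), (11, s, 22), (12, q, 12), (12, q, 15), (12, q, 4), (15, q, 12), (15, q, 15), (15, q, 4), (21, s, 11), (21, s, 21), (21, s, 22), (22, s, 11), (22, s, 21), (22, s, 22), (4, q, 12), (4, q, 15), (4, q, 4)}.
Filtering on D != D2 leaves {(11, s, 21), (11, s, 22), (12, q, 15), (12, q, 4), (15, q, 12), (15, q, 4), (21, s, 11), (21, s, 22), (22, s, 11), (22, s, 21), (4, q, 12), (4, q, 15)}.
Keep only column(s) E, D2 (6 duplicate(s) eliminated): {(q, 12), (q, 15), (q, 4), (s, 11), (s, 21), (s, 22)}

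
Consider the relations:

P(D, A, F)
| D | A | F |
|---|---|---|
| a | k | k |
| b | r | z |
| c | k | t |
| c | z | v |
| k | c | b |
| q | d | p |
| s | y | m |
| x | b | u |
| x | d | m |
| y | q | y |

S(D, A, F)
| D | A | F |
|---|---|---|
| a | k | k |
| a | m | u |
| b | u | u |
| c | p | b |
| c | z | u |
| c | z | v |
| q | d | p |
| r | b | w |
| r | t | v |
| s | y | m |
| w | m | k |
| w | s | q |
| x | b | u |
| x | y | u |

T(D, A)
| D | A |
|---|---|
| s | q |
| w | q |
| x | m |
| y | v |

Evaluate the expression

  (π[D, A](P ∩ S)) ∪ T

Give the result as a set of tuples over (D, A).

Intersection: {(a, k, k), (b, r, z), (c, k, t), (c, z, v), (k, c, b), (q, d, p), (s, y, m), (x, b, u), (x, d, m), (y, q, y)} with {(a, k, k), (a, m, u), (b, u, u), (c, p, b), (c, z, u), (c, z, v), (q, d, p), (r, b, w), (r, t, v), (s, y, m), (w, m, k), (w, s, q), (x, b, u), (x, y, u)} → {(a, k, k), (c, z, v), (q, d, p), (s, y, m), (x, b, u)}
π_{D, A} gives {(a, k), (c, z), (q, d), (s, y), (x, b)}.
Union: {(a, k), (c, z), (q, d), (s, y), (x, b)} with {(s, q), (w, q), (x, m), (y, v)} → {(a, k), (c, z), (q, d), (s, q), (s, y), (w, q), (x, b), (x, m), (y, v)}

{(a, k), (c, z), (q, d), (s, q), (s, y), (w, q), (x, b), (x, m), (y, v)}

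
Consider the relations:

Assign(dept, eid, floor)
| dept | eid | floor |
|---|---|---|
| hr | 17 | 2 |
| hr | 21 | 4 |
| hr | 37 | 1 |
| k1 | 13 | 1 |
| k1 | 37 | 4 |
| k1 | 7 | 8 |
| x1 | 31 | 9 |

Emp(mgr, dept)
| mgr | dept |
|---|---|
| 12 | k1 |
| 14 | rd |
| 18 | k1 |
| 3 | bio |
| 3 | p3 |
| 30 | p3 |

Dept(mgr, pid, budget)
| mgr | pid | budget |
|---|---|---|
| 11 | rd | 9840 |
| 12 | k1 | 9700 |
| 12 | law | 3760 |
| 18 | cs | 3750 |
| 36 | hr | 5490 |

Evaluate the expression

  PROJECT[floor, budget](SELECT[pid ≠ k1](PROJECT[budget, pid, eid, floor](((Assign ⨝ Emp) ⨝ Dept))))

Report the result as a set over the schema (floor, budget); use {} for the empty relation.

Natural join on dept: {(k1, 13, 1, 12), (k1, 13, 1, 18), (k1, 37, 4, 12), (k1, 37, 4, 18), (k1, 7, 8, 12), (k1, 7, 8, 18)}
Natural join on mgr: {(k1, 13, 1, 12, k1, 9700), (k1, 13, 1, 12, law, 3760), (k1, 13, 1, 18, cs, 3750), (k1, 37, 4, 12, k1, 9700), (k1, 37, 4, 12, law, 3760), (k1, 37, 4, 18, cs, 3750), (k1, 7, 8, 12, k1, 9700), (k1, 7, 8, 12, law, 3760), (k1, 7, 8, 18, cs, 3750)}
Projecting to budget, pid, eid, floor: {(3750, cs, 13, 1), (3750, cs, 37, 4), (3750, cs, 7, 8), (3760, law, 13, 1), (3760, law, 37, 4), (3760, law, 7, 8), (9700, k1, 13, 1), (9700, k1, 37, 4), (9700, k1, 7, 8)}
Apply σ_{pid ≠ k1}; surviving tuples: {(3750, cs, 13, 1), (3750, cs, 37, 4), (3750, cs, 7, 8), (3760, law, 13, 1), (3760, law, 37, 4), (3760, law, 7, 8)}
Projecting to floor, budget: {(1, 3750), (1, 3760), (4, 3750), (4, 3760), (8, 3750), (8, 3760)}

{(1, 3750), (1, 3760), (4, 3750), (4, 3760), (8, 3750), (8, 3760)}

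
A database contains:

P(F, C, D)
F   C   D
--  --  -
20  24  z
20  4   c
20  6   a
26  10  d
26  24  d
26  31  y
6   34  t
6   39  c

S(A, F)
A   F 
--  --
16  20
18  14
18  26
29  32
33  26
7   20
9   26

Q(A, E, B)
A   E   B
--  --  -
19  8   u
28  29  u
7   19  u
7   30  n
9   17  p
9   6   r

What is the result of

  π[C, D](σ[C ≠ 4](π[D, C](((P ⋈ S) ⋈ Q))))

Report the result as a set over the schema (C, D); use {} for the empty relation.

{(10, d), (24, d), (24, z), (31, y), (6, a)}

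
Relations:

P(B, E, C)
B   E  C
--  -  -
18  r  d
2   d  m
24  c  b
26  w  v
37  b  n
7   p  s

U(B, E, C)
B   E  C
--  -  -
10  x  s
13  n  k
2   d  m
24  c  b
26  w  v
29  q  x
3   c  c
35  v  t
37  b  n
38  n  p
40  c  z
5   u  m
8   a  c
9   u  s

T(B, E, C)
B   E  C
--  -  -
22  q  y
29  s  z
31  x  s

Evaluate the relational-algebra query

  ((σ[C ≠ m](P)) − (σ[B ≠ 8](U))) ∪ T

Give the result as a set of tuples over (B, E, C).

{(18, r, d), (22, q, y), (29, s, z), (31, x, s), (7, p, s)}

Filtering on C ≠ m leaves {(18, r, d), (24, c, b), (26, w, v), (37, b, n), (7, p, s)}.
Filtering on B ≠ 8 leaves {(10, x, s), (13, n, k), (2, d, m), (24, c, b), (26, w, v), (29, q, x), (3, c, c), (35, v, t), (37, b, n), (38, n, p), (40, c, z), (5, u, m), (9, u, s)}.
Difference: {(18, r, d), (24, c, b), (26, w, v), (37, b, n), (7, p, s)} with {(10, x, s), (13, n, k), (2, d, m), (24, c, b), (26, w, v), (29, q, x), (3, c, c), (35, v, t), (37, b, n), (38, n, p), (40, c, z), (5, u, m), (9, u, s)} → {(18, r, d), (7, p, s)}
Union: {(18, r, d), (7, p, s)} with {(22, q, y), (29, s, z), (31, x, s)} → {(18, r, d), (22, q, y), (29, s, z), (31, x, s), (7, p, s)}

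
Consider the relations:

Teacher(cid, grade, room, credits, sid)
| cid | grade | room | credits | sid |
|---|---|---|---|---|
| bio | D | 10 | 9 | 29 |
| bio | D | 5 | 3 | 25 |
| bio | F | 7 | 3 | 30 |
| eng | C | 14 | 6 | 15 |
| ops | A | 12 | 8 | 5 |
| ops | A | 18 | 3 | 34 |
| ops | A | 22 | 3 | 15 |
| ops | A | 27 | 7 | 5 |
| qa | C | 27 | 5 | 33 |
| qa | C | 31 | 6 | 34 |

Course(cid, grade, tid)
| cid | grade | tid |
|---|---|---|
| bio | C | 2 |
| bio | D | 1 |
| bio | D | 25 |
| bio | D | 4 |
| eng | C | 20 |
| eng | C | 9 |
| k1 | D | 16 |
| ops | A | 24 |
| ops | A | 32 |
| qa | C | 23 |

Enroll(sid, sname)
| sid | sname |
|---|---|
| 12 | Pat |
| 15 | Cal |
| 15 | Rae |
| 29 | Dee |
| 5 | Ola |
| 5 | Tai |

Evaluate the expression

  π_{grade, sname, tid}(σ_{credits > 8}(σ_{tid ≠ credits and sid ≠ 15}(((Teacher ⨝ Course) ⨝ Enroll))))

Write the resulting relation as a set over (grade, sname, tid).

{(D, Dee, 1), (D, Dee, 25), (D, Dee, 4)}

Natural join on cid, grade: {(bio, D, 10, 9, 29, 1), (bio, D, 10, 9, 29, 25), (bio, D, 10, 9, 29, 4), (bio, D, 5, 3, 25, 1), (bio, D, 5, 3, 25, 25), (bio, D, 5, 3, 25, 4), (eng, C, 14, 6, 15, 20), (eng, C, 14, 6, 15, 9), (ops, A, 12, 8, 5, 24), (ops, A, 12, 8, 5, 32), (ops, A, 18, 3, 34, 24), (ops, A, 18, 3, 34, 32), (ops, A, 22, 3, 15, 24), (ops, A, 22, 3, 15, 32), (ops, A, 27, 7, 5, 24), (ops, A, 27, 7, 5, 32), (qa, C, 27, 5, 33, 23), (qa, C, 31, 6, 34, 23)}
Natural join on sid: {(bio, D, 10, 9, 29, 1, Dee), (bio, D, 10, 9, 29, 25, Dee), (bio, D, 10, 9, 29, 4, Dee), (eng, C, 14, 6, 15, 20, Cal), (eng, C, 14, 6, 15, 20, Rae), (eng, C, 14, 6, 15, 9, Cal), (eng, C, 14, 6, 15, 9, Rae), (ops, A, 12, 8, 5, 24, Ola), (ops, A, 12, 8, 5, 24, Tai), (ops, A, 12, 8, 5, 32, Ola), (ops, A, 12, 8, 5, 32, Tai), (ops, A, 22, 3, 15, 24, Cal), (ops, A, 22, 3, 15, 24, Rae), (ops, A, 22, 3, 15, 32, Cal), (ops, A, 22, 3, 15, 32, Rae), (ops, A, 27, 7, 5, 24, Ola), (ops, A, 27, 7, 5, 24, Tai), (ops, A, 27, 7, 5, 32, Ola), (ops, A, 27, 7, 5, 32, Tai)}
Apply σ_{tid ≠ credits and sid ≠ 15}; surviving tuples: {(bio, D, 10, 9, 29, 1, Dee), (bio, D, 10, 9, 29, 25, Dee), (bio, D, 10, 9, 29, 4, Dee), (ops, A, 12, 8, 5, 24, Ola), (ops, A, 12, 8, 5, 24, Tai), (ops, A, 12, 8, 5, 32, Ola), (ops, A, 12, 8, 5, 32, Tai), (ops, A, 27, 7, 5, 24, Ola), (ops, A, 27, 7, 5, 24, Tai), (ops, A, 27, 7, 5, 32, Ola), (ops, A, 27, 7, 5, 32, Tai)}
Apply σ_{credits > 8}; surviving tuples: {(bio, D, 10, 9, 29, 1, Dee), (bio, D, 10, 9, 29, 25, Dee), (bio, D, 10, 9, 29, 4, Dee)}
π_{grade, sname, tid} gives {(D, Dee, 1), (D, Dee, 25), (D, Dee, 4)}.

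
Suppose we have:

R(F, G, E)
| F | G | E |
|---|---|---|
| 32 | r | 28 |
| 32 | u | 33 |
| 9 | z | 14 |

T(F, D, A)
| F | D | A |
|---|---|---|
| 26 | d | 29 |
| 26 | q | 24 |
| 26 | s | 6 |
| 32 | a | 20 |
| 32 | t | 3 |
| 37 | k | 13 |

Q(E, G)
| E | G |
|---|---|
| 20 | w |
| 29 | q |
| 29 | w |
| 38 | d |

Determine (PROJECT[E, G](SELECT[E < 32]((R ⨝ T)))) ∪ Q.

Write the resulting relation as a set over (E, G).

Joining R and T on F yields {(32, r, 28, a, 20), (32, r, 28, t, 3), (32, u, 33, a, 20), (32, u, 33, t, 3)}.
σ[E < 32]: keep tuples satisfying E < 32 → {(32, r, 28, a, 20), (32, r, 28, t, 3)}
Projecting to E, G (1 duplicate(s) eliminated): {(28, r)}
Taking the union: {(20, w), (28, r), (29, q), (29, w), (38, d)}

{(20, w), (28, r), (29, q), (29, w), (38, d)}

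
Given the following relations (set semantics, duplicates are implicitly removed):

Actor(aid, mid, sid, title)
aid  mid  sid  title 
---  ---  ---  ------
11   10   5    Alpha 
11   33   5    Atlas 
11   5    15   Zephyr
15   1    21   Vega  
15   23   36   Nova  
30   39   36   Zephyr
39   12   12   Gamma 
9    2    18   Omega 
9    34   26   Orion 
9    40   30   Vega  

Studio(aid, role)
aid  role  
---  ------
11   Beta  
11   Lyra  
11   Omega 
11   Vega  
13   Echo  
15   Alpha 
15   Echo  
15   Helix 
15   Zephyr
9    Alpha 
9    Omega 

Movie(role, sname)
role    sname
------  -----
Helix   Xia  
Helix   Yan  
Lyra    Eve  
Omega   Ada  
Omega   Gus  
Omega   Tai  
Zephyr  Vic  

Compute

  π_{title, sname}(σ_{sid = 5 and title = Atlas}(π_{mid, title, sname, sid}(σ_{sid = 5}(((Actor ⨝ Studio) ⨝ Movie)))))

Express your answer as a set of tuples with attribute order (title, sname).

{(Atlas, Ada), (Atlas, Eve), (Atlas, Gus), (Atlas, Tai)}

Natural join on aid: {(11, 10, 5, Alpha, Beta), (11, 10, 5, Alpha, Lyra), (11, 10, 5, Alpha, Omega), (11, 10, 5, Alpha, Vega), (11, 33, 5, Atlas, Beta), (11, 33, 5, Atlas, Lyra), (11, 33, 5, Atlas, Omega), (11, 33, 5, Atlas, Vega), (11, 5, 15, Zephyr, Beta), (11, 5, 15, Zephyr, Lyra), (11, 5, 15, Zephyr, Omega), (11, 5, 15, Zephyr, Vega), (15, 1, 21, Vega, Alpha), (15, 1, 21, Vega, Echo), (15, 1, 21, Vega, Helix), (15, 1, 21, Vega, Zephyr), (15, 23, 36, Nova, Alpha), (15, 23, 36, Nova, Echo), (15, 23, 36, Nova, Helix), (15, 23, 36, Nova, Zephyr), (9, 2, 18, Omega, Alpha), (9, 2, 18, Omega, Omega), (9, 34, 26, Orion, Alpha), (9, 34, 26, Orion, Omega), (9, 40, 30, Vega, Alpha), (9, 40, 30, Vega, Omega)}
Natural join on role: {(11, 10, 5, Alpha, Lyra, Eve), (11, 10, 5, Alpha, Omega, Ada), (11, 10, 5, Alpha, Omega, Gus), (11, 10, 5, Alpha, Omega, Tai), (11, 33, 5, Atlas, Lyra, Eve), (11, 33, 5, Atlas, Omega, Ada), (11, 33, 5, Atlas, Omega, Gus), (11, 33, 5, Atlas, Omega, Tai), (11, 5, 15, Zephyr, Lyra, Eve), (11, 5, 15, Zephyr, Omega, Ada), (11, 5, 15, Zephyr, Omega, Gus), (11, 5, 15, Zephyr, Omega, Tai), (15, 1, 21, Vega, Helix, Xia), (15, 1, 21, Vega, Helix, Yan), (15, 1, 21, Vega, Zephyr, Vic), (15, 23, 36, Nova, Helix, Xia), (15, 23, 36, Nova, Helix, Yan), (15, 23, 36, Nova, Zephyr, Vic), (9, 2, 18, Omega, Omega, Ada), (9, 2, 18, Omega, Omega, Gus), (9, 2, 18, Omega, Omega, Tai), (9, 34, 26, Orion, Omega, Ada), (9, 34, 26, Orion, Omega, Gus), (9, 34, 26, Orion, Omega, Tai), (9, 40, 30, Vega, Omega, Ada), (9, 40, 30, Vega, Omega, Gus), (9, 40, 30, Vega, Omega, Tai)}
Apply σ_{sid = 5}; surviving tuples: {(11, 10, 5, Alpha, Lyra, Eve), (11, 10, 5, Alpha, Omega, Ada), (11, 10, 5, Alpha, Omega, Gus), (11, 10, 5, Alpha, Omega, Tai), (11, 33, 5, Atlas, Lyra, Eve), (11, 33, 5, Atlas, Omega, Ada), (11, 33, 5, Atlas, Omega, Gus), (11, 33, 5, Atlas, Omega, Tai)}
Keep only column(s) mid, title, sname, sid: {(10, Alpha, Ada, 5), (10, Alpha, Eve, 5), (10, Alpha, Gus, 5), (10, Alpha, Tai, 5), (33, Atlas, Ada, 5), (33, Atlas, Eve, 5), (33, Atlas, Gus, 5), (33, Atlas, Tai, 5)}
Apply σ_{sid = 5 and title = Atlas}; surviving tuples: {(33, Atlas, Ada, 5), (33, Atlas, Eve, 5), (33, Atlas, Gus, 5), (33, Atlas, Tai, 5)}
Keep only column(s) title, sname: {(Atlas, Ada), (Atlas, Eve), (Atlas, Gus), (Atlas, Tai)}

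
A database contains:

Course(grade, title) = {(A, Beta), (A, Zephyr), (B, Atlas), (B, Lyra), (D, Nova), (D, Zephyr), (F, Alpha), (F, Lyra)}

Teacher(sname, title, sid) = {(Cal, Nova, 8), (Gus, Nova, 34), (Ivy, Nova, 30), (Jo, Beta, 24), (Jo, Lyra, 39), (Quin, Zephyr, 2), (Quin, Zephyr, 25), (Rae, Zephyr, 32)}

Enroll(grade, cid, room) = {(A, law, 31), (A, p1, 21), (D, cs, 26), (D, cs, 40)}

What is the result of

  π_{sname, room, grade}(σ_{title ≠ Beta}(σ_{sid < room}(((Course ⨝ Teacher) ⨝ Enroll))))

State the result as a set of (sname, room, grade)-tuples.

Natural join on title: {(A, Beta, Jo, 24), (A, Zephyr, Quin, 2), (A, Zephyr, Quin, 25), (A, Zephyr, Rae, 32), (B, Lyra, Jo, 39), (D, Nova, Cal, 8), (D, Nova, Gus, 34), (D, Nova, Ivy, 30), (D, Zephyr, Quin, 2), (D, Zephyr, Quin, 25), (D, Zephyr, Rae, 32), (F, Lyra, Jo, 39)}
Natural join on grade: {(A, Beta, Jo, 24, law, 31), (A, Beta, Jo, 24, p1, 21), (A, Zephyr, Quin, 2, law, 31), (A, Zephyr, Quin, 2, p1, 21), (A, Zephyr, Quin, 25, law, 31), (A, Zephyr, Quin, 25, p1, 21), (A, Zephyr, Rae, 32, law, 31), (A, Zephyr, Rae, 32, p1, 21), (D, Nova, Cal, 8, cs, 26), (D, Nova, Cal, 8, cs, 40), (D, Nova, Gus, 34, cs, 26), (D, Nova, Gus, 34, cs, 40), (D, Nova, Ivy, 30, cs, 26), (D, Nova, Ivy, 30, cs, 40), (D, Zephyr, Quin, 2, cs, 26), (D, Zephyr, Quin, 2, cs, 40), (D, Zephyr, Quin, 25, cs, 26), (D, Zephyr, Quin, 25, cs, 40), (D, Zephyr, Rae, 32, cs, 26), (D, Zephyr, Rae, 32, cs, 40)}
Apply σ_{sid < room}; surviving tuples: {(A, Beta, Jo, 24, law, 31), (A, Zephyr, Quin, 2, law, 31), (A, Zephyr, Quin, 2, p1, 21), (A, Zephyr, Quin, 25, law, 31), (D, Nova, Cal, 8, cs, 26), (D, Nova, Cal, 8, cs, 40), (D, Nova, Gus, 34, cs, 40), (D, Nova, Ivy, 30, cs, 40), (D, Zephyr, Quin, 2, cs, 26), (D, Zephyr, Quin, 2, cs, 40), (D, Zephyr, Quin, 25, cs, 26), (D, Zephyr, Quin, 25, cs, 40), (D, Zephyr, Rae, 32, cs, 40)}
Apply σ_{title ≠ Beta}; surviving tuples: {(A, Zephyr, Quin, 2, law, 31), (A, Zephyr, Quin, 2, p1, 21), (A, Zephyr, Quin, 25, law, 31), (D, Nova, Cal, 8, cs, 26), (D, Nova, Cal, 8, cs, 40), (D, Nova, Gus, 34, cs, 40), (D, Nova, Ivy, 30, cs, 40), (D, Zephyr, Quin, 2, cs, 26), (D, Zephyr, Quin, 2, cs, 40), (D, Zephyr, Quin, 25, cs, 26), (D, Zephyr, Quin, 25, cs, 40), (D, Zephyr, Rae, 32, cs, 40)}
Projecting to sname, room, grade (3 duplicate(s) eliminated): {(Cal, 26, D), (Cal, 40, D), (Gus, 40, D), (Ivy, 40, D), (Quin, 21, A), (Quin, 26, D), (Quin, 31, A), (Quin, 40, D), (Rae, 40, D)}

{(Cal, 26, D), (Cal, 40, D), (Gus, 40, D), (Ivy, 40, D), (Quin, 21, A), (Quin, 26, D), (Quin, 31, A), (Quin, 40, D), (Rae, 40, D)}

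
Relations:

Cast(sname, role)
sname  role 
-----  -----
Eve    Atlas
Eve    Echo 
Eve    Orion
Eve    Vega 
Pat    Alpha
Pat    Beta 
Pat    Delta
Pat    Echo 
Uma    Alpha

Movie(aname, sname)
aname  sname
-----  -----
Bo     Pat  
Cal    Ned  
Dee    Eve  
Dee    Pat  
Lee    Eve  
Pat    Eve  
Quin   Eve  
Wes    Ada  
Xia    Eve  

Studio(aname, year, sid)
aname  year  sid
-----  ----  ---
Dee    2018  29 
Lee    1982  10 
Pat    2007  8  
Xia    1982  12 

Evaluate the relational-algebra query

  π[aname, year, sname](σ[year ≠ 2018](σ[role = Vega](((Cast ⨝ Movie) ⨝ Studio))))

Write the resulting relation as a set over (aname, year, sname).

{(Lee, 1982, Eve), (Pat, 2007, Eve), (Xia, 1982, Eve)}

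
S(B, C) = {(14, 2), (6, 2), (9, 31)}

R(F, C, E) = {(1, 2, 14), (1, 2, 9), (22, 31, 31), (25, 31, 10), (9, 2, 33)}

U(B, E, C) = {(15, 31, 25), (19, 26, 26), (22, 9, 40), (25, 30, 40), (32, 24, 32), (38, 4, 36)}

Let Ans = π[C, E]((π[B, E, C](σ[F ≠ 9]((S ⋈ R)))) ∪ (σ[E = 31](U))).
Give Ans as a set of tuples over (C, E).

S ⋈ R (natural join on C): {(14, 2, 1, 14), (14, 2, 1, 9), (14, 2, 9, 33), (6, 2, 1, 14), (6, 2, 1, 9), (6, 2, 9, 33), (9, 31, 22, 31), (9, 31, 25, 10)}
Filtering on F ≠ 9 leaves {(14, 2, 1, 14), (14, 2, 1, 9), (6, 2, 1, 14), (6, 2, 1, 9), (9, 31, 22, 31), (9, 31, 25, 10)}.
Keep only column(s) B, E, C: {(14, 14, 2), (14, 9, 2), (6, 14, 2), (6, 9, 2), (9, 10, 31), (9, 31, 31)}
Filtering on E = 31 leaves {(15, 31, 25)}.
Taking the union: {(14, 14, 2), (14, 9, 2), (15, 31, 25), (6, 14, 2), (6, 9, 2), (9, 10, 31), (9, 31, 31)}
Keep only column(s) C, E (2 duplicate(s) eliminated): {(2, 14), (2, 9), (25, 31), (31, 10), (31, 31)}

{(2, 14), (2, 9), (25, 31), (31, 10), (31, 31)}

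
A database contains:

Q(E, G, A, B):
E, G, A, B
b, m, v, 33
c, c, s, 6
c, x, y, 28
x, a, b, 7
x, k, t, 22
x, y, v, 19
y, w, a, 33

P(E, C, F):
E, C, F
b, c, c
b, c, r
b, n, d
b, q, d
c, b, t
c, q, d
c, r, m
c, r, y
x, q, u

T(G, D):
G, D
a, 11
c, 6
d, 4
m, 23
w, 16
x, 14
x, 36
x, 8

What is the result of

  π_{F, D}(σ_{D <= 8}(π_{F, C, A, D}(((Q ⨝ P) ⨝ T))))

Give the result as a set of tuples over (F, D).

{(d, 6), (d, 8), (m, 6), (m, 8), (t, 6), (t, 8), (y, 6), (y, 8)}

Natural join on E: {(b, m, v, 33, c, c), (b, m, v, 33, c, r), (b, m, v, 33, n, d), (b, m, v, 33, q, d), (c, c, s, 6, b, t), (c, c, s, 6, q, d), (c, c, s, 6, r, m), (c, c, s, 6, r, y), (c, x, y, 28, b, t), (c, x, y, 28, q, d), (c, x, y, 28, r, m), (c, x, y, 28, r, y), (x, a, b, 7, q, u), (x, k, t, 22, q, u), (x, y, v, 19, q, u)}
Natural join on G: {(b, m, v, 33, c, c, 23), (b, m, v, 33, c, r, 23), (b, m, v, 33, n, d, 23), (b, m, v, 33, q, d, 23), (c, c, s, 6, b, t, 6), (c, c, s, 6, q, d, 6), (c, c, s, 6, r, m, 6), (c, c, s, 6, r, y, 6), (c, x, y, 28, b, t, 14), (c, x, y, 28, b, t, 36), (c, x, y, 28, b, t, 8), (c, x, y, 28, q, d, 14), (c, x, y, 28, q, d, 36), (c, x, y, 28, q, d, 8), (c, x, y, 28, r, m, 14), (c, x, y, 28, r, m, 36), (c, x, y, 28, r, m, 8), (c, x, y, 28, r, y, 14), (c, x, y, 28, r, y, 36), (c, x, y, 28, r, y, 8), (x, a, b, 7, q, u, 11)}
Keep only column(s) F, C, A, D: {(c, c, v, 23), (d, n, v, 23), (d, q, s, 6), (d, q, v, 23), (d, q, y, 14), (d, q, y, 36), (d, q, y, 8), (m, r, s, 6), (m, r, y, 14), (m, r, y, 36), (m, r, y, 8), (r, c, v, 23), (t, b, s, 6), (t, b, y, 14), (t, b, y, 36), (t, b, y, 8), (u, q, b, 11), (y, r, s, 6), (y, r, y, 14), (y, r, y, 36), (y, r, y, 8)}
Apply σ_{D <= 8}; surviving tuples: {(d, q, s, 6), (d, q, y, 8), (m, r, s, 6), (m, r, y, 8), (t, b, s, 6), (t, b, y, 8), (y, r, s, 6), (y, r, y, 8)}
Keep only column(s) F, D: {(d, 6), (d, 8), (m, 6), (m, 8), (t, 6), (t, 8), (y, 6), (y, 8)}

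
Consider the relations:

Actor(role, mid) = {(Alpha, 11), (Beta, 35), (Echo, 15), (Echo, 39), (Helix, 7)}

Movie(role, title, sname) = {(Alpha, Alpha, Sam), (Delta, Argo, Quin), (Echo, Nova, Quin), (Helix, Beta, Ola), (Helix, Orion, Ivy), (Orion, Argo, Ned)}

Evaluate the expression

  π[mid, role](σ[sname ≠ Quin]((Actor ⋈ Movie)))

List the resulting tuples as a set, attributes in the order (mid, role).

Actor ⋈ Movie (natural join on role): {(Alpha, 11, Alpha, Sam), (Echo, 15, Nova, Quin), (Echo, 39, Nova, Quin), (Helix, 7, Beta, Ola), (Helix, 7, Orion, Ivy)}
Apply σ_{sname ≠ Quin}; surviving tuples: {(Alpha, 11, Alpha, Sam), (Helix, 7, Beta, Ola), (Helix, 7, Orion, Ivy)}
Keep only column(s) mid, role (1 duplicate(s) eliminated): {(11, Alpha), (7, Helix)}

{(11, Alpha), (7, Helix)}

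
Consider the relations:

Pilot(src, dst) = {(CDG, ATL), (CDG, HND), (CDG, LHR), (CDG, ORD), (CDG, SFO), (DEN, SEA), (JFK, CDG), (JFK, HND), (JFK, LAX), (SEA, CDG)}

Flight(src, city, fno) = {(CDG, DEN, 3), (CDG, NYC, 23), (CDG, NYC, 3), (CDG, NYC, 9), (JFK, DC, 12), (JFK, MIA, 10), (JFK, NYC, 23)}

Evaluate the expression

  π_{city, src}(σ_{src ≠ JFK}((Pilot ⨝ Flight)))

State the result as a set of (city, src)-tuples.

Natural join on src: {(CDG, ATL, DEN, 3), (CDG, ATL, NYC, 23), (CDG, ATL, NYC, 3), (CDG, ATL, NYC, 9), (CDG, HND, DEN, 3), (CDG, HND, NYC, 23), (CDG, HND, NYC, 3), (CDG, HND, NYC, 9), (CDG, LHR, DEN, 3), (CDG, LHR, NYC, 23), (CDG, LHR, NYC, 3), (CDG, LHR, NYC, 9), (CDG, ORD, DEN, 3), (CDG, ORD, NYC, 23), (CDG, ORD, NYC, 3), (CDG, ORD, NYC, 9), (CDG, SFO, DEN, 3), (CDG, SFO, NYC, 23), (CDG, SFO, NYC, 3), (CDG, SFO, NYC, 9), (JFK, CDG, DC, 12), (JFK, CDG, MIA, 10), (JFK, CDG, NYC, 23), (JFK, HND, DC, 12), (JFK, HND, MIA, 10), (JFK, HND, NYC, 23), (JFK, LAX, DC, 12), (JFK, LAX, MIA, 10), (JFK, LAX, NYC, 23)}
Selection src ≠ JFK: {(CDG, ATL, DEN, 3), (CDG, ATL, NYC, 23), (CDG, ATL, NYC, 3), (CDG, ATL, NYC, 9), (CDG, HND, DEN, 3), (CDG, HND, NYC, 23), (CDG, HND, NYC, 3), (CDG, HND, NYC, 9), (CDG, LHR, DEN, 3), (CDG, LHR, NYC, 23), (CDG, LHR, NYC, 3), (CDG, LHR, NYC, 9), (CDG, ORD, DEN, 3), (CDG, ORD, NYC, 23), (CDG, ORD, NYC, 3), (CDG, ORD, NYC, 9), (CDG, SFO, DEN, 3), (CDG, SFO, NYC, 23), (CDG, SFO, NYC, 3), (CDG, SFO, NYC, 9)}
Projecting to city, src (18 duplicate(s) eliminated): {(DEN, CDG), (NYC, CDG)}

{(DEN, CDG), (NYC, CDG)}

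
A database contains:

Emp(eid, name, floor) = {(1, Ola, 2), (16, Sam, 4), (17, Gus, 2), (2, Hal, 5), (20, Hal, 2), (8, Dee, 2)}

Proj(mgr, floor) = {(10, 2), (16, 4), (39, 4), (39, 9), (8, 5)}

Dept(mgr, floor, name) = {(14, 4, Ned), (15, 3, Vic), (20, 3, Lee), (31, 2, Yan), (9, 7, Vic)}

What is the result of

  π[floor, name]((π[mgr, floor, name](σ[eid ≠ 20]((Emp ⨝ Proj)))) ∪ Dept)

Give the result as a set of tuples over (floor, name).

Joining Emp and Proj on floor yields {(1, Ola, 2, 10), (16, Sam, 4, 16), (16, Sam, 4, 39), (17, Gus, 2, 10), (2, Hal, 5, 8), (20, Hal, 2, 10), (8, Dee, 2, 10)}.
σ[eid ≠ 20]: keep tuples satisfying eid ≠ 20 → {(1, Ola, 2, 10), (16, Sam, 4, 16), (16, Sam, 4, 39), (17, Gus, 2, 10), (2, Hal, 5, 8), (8, Dee, 2, 10)}
Projecting to mgr, floor, name: {(10, 2, Dee), (10, 2, Gus), (10, 2, Ola), (16, 4, Sam), (39, 4, Sam), (8, 5, Hal)}
Set union of the two operands is {(10, 2, Dee), (10, 2, Gus), (10, 2, Ola), (14, 4, Ned), (15, 3, Vic), (16, 4, Sam), (20, 3, Lee), (31, 2, Yan), (39, 4, Sam), (8, 5, Hal), (9, 7, Vic)}.
Projecting to floor, name (1 duplicate(s) eliminated): {(2, Dee), (2, Gus), (2, Ola), (2, Yan), (3, Lee), (3, Vic), (4, Ned), (4, Sam), (5, Hal), (7, Vic)}

{(2, Dee), (2, Gus), (2, Ola), (2, Yan), (3, Lee), (3, Vic), (4, Ned), (4, Sam), (5, Hal), (7, Vic)}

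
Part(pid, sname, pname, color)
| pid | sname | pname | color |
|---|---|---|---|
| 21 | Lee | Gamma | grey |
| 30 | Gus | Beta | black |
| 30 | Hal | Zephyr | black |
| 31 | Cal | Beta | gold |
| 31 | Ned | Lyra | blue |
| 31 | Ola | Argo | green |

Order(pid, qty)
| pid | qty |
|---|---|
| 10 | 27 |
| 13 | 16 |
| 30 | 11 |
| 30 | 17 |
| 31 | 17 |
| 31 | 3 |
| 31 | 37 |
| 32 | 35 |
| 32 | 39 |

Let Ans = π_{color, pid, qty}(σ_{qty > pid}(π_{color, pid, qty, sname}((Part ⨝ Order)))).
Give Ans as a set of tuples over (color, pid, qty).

Joining Part and Order on pid yields {(30, Gus, Beta, black, 11), (30, Gus, Beta, black, 17), (30, Hal, Zephyr, black, 11), (30, Hal, Zephyr, black, 17), (31, Cal, Beta, gold, 17), (31, Cal, Beta, gold, 3), (31, Cal, Beta, gold, 37), (31, Ned, Lyra, blue, 17), (31, Ned, Lyra, blue, 3), (31, Ned, Lyra, blue, 37), (31, Ola, Argo, green, 17), (31, Ola, Argo, green, 3), (31, Ola, Argo, green, 37)}.
π[color, pid, qty, sname]: project onto (color, pid, qty, sname) → {(black, 30, 11, Gus), (black, 30, 11, Hal), (black, 30, 17, Gus), (black, 30, 17, Hal), (blue, 31, 17, Ned), (blue, 31, 3, Ned), (blue, 31, 37, Ned), (gold, 31, 17, Cal), (gold, 31, 3, Cal), (gold, 31, 37, Cal), (green, 31, 17, Ola), (green, 31, 3, Ola), (green, 31, 37, Ola)}
σ[qty > pid]: keep tuples satisfying qty > pid → {(blue, 31, 37, Ned), (gold, 31, 37, Cal), (green, 31, 37, Ola)}
π[color, pid, qty]: project onto (color, pid, qty) → {(blue, 31, 37), (gold, 31, 37), (green, 31, 37)}

{(blue, 31, 37), (gold, 31, 37), (green, 31, 37)}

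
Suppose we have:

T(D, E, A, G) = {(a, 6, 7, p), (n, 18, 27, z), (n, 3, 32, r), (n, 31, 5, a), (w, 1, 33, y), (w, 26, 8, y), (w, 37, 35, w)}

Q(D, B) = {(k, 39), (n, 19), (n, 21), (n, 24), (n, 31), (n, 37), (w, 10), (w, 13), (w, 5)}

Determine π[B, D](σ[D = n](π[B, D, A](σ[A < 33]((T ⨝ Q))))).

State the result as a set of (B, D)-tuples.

{(19, n), (21, n), (24, n), (31, n), (37, n)}

Natural join on D: {(n, 18, 27, z, 19), (n, 18, 27, z, 21), (n, 18, 27, z, 24), (n, 18, 27, z, 31), (n, 18, 27, z, 37), (n, 3, 32, r, 19), (n, 3, 32, r, 21), (n, 3, 32, r, 24), (n, 3, 32, r, 31), (n, 3, 32, r, 37), (n, 31, 5, a, 19), (n, 31, 5, a, 21), (n, 31, 5, a, 24), (n, 31, 5, a, 31), (n, 31, 5, a, 37), (w, 1, 33, y, 10), (w, 1, 33, y, 13), (w, 1, 33, y, 5), (w, 26, 8, y, 10), (w, 26, 8, y, 13), (w, 26, 8, y, 5), (w, 37, 35, w, 10), (w, 37, 35, w, 13), (w, 37, 35, w, 5)}
Filtering on A < 33 leaves {(n, 18, 27, z, 19), (n, 18, 27, z, 21), (n, 18, 27, z, 24), (n, 18, 27, z, 31), (n, 18, 27, z, 37), (n, 3, 32, r, 19), (n, 3, 32, r, 21), (n, 3, 32, r, 24), (n, 3, 32, r, 31), (n, 3, 32, r, 37), (n, 31, 5, a, 19), (n, 31, 5, a, 21), (n, 31, 5, a, 24), (n, 31, 5, a, 31), (n, 31, 5, a, 37), (w, 26, 8, y, 10), (w, 26, 8, y, 13), (w, 26, 8, y, 5)}.
Projecting to B, D, A: {(10, w, 8), (13, w, 8), (19, n, 27), (19, n, 32), (19, n, 5), (21, n, 27), (21, n, 32), (21, n, 5), (24, n, 27), (24, n, 32), (24, n, 5), (31, n, 27), (31, n, 32), (31, n, 5), (37, n, 27), (37, n, 32), (37, n, 5), (5, w, 8)}
Filtering on D = n leaves {(19, n, 27), (19, n, 32), (19, n, 5), (21, n, 27), (21, n, 32), (21, n, 5), (24, n, 27), (24, n, 32), (24, n, 5), (31, n, 27), (31, n, 32), (31, n, 5), (37, n, 27), (37, n, 32), (37, n, 5)}.
Projecting to B, D (10 duplicate(s) eliminated): {(19, n), (21, n), (24, n), (31, n), (37, n)}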